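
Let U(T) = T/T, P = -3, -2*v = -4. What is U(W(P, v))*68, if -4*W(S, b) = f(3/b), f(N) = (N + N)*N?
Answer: 68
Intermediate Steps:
v = 2 (v = -½*(-4) = 2)
f(N) = 2*N² (f(N) = (2*N)*N = 2*N²)
W(S, b) = -9/(2*b²) (W(S, b) = -(3/b)²/2 = -9/b²/2 = -9/(2*b²))
U(T) = 1
U(W(P, v))*68 = 1*68 = 68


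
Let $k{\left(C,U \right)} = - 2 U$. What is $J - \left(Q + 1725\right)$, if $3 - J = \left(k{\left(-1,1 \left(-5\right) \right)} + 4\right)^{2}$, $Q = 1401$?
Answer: $-3319$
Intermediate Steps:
$J = -193$ ($J = 3 - \left(- 2 \cdot 1 \left(-5\right) + 4\right)^{2} = 3 - \left(\left(-2\right) \left(-5\right) + 4\right)^{2} = 3 - \left(10 + 4\right)^{2} = 3 - 14^{2} = 3 - 196 = -193$)
$J - \left(Q + 1725\right) = -193 - \left(1401 + 1725\right) = -193 - 3126 = -3319$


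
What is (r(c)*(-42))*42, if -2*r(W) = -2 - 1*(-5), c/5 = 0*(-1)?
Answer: 2646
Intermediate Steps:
c = 0 (c = 5*(0*(-1)) = 5*0 = 0)
r(W) = -3/2 (r(W) = -(-2 - 1*(-5))/2 = -(-2 + 5)/2 = -½*3 = -3/2)
(r(c)*(-42))*42 = -3/2*(-42)*42 = 63*42 = 2646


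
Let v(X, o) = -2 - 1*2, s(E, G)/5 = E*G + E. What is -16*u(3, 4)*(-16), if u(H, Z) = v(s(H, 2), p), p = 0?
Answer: -1024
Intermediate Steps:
s(E, G) = 5*E + 5*E*G (s(E, G) = 5*(E*G + E) = 5*(E + E*G) = 5*E + 5*E*G)
v(X, o) = -4 (v(X, o) = -2 - 2 = -4)
u(H, Z) = -4
-16*u(3, 4)*(-16) = -16*(-4)*(-16) = 64*(-16) = -1024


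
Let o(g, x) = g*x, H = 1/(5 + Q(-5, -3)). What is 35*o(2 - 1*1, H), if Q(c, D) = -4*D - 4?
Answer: 35/13 ≈ 2.6923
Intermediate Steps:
Q(c, D) = -4 - 4*D
H = 1/13 (H = 1/(5 + (-4 - 4*(-3))) = 1/(5 + (-4 + 12)) = 1/(5 + 8) = 1/13 ≈ 0.076923)
35*o(2 - 1*1, H) = 35*((2 - 1*1)*(1/13)) = 35*((2 - 1)*(1/13)) = 35*(1*(1/13)) = 35*(1/13) = 35/13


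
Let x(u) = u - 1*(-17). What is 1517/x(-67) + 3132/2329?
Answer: -3376493/116450 ≈ -28.995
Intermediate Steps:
x(u) = 17 + u (x(u) = u + 17 = 17 + u)
1517/x(-67) + 3132/2329 = 1517/(17 - 67) + 3132/2329 = 1517/(-50) + 3132*(1/2329) = 1517*(-1/50) + 3132/2329 = -1517/50 + 3132/2329 = -3376493/116450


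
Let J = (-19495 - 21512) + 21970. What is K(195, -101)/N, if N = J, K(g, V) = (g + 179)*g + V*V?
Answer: -83131/19037 ≈ -4.3668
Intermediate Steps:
J = -19037 (J = -41007 + 21970 = -19037)
K(g, V) = V² + g*(179 + g) (K(g, V) = (179 + g)*g + V² = g*(179 + g) + V² = V² + g*(179 + g))
N = -19037
K(195, -101)/N = ((-101)² + 195² + 179*195)/(-19037) = (10201 + 38025 + 34905)*(-1/19037) = 83131*(-1/19037) = -83131/19037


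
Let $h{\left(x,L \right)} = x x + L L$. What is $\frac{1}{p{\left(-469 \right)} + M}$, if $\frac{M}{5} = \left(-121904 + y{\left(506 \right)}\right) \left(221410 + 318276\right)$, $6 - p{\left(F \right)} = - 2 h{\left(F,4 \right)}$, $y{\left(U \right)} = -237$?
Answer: $- \frac{1}{329588498670} \approx -3.0341 \cdot 10^{-12}$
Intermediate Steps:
$h{\left(x,L \right)} = L^{2} + x^{2}$ ($h{\left(x,L \right)} = x^{2} + L^{2} = L^{2} + x^{2}$)
$p{\left(F \right)} = 38 + 2 F^{2}$ ($p{\left(F \right)} = 6 - - 2 \left(4^{2} + F^{2}\right) = 6 - - 2 \left(16 + F^{2}\right) = 6 - \left(-32 - 2 F^{2}\right) = 6 + \left(32 + 2 F^{2}\right) = 38 + 2 F^{2}$)
$M = -329588938630$ ($M = 5 \left(-121904 - 237\right) \left(221410 + 318276\right) = 5 \left(\left(-122141\right) 539686\right) = 5 \left(-65917787726\right) = -329588938630$)
$\frac{1}{p{\left(-469 \right)} + M} = \frac{1}{\left(38 + 2 \left(-469\right)^{2}\right) - 329588938630} = \frac{1}{\left(38 + 2 \cdot 219961\right) - 329588938630} = \frac{1}{\left(38 + 439922\right) - 329588938630} = \frac{1}{439960 - 329588938630} = \frac{1}{-329588498670} = - \frac{1}{329588498670}$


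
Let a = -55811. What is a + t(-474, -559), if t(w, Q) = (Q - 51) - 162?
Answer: -56583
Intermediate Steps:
t(w, Q) = -213 + Q (t(w, Q) = (-51 + Q) - 162 = -213 + Q)
a + t(-474, -559) = -55811 + (-213 - 559) = -55811 - 772 = -56583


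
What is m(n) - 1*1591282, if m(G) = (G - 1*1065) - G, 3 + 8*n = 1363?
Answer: -1592347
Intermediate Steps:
n = 170 (n = -3/8 + (⅛)*1363 = -3/8 + 1363/8 = 170)
m(G) = -1065 (m(G) = (G - 1065) - G = (-1065 + G) - G = -1065)
m(n) - 1*1591282 = -1065 - 1*1591282 = -1065 - 1591282 = -1592347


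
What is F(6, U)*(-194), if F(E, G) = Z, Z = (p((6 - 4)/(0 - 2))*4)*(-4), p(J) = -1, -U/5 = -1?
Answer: -3104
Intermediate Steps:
U = 5 (U = -5*(-1) = 5)
Z = 16 (Z = -1*4*(-4) = -4*(-4) = 16)
F(E, G) = 16
F(6, U)*(-194) = 16*(-194) = -3104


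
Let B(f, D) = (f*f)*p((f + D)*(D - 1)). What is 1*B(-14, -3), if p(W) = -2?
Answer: -392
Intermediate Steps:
B(f, D) = -2*f² (B(f, D) = (f*f)*(-2) = f²*(-2) = -2*f²)
1*B(-14, -3) = 1*(-2*(-14)²) = 1*(-2*196) = 1*(-392) = -392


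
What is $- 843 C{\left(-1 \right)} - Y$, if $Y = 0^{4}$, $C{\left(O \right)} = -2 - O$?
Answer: $843$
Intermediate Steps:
$Y = 0$
$- 843 C{\left(-1 \right)} - Y = - 843 \left(-2 - -1\right) - 0 = - 843 \left(-2 + 1\right) + 0 = \left(-843\right) \left(-1\right) + 0 = 843 + 0 = 843$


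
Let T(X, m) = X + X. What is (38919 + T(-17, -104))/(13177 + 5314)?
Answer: 3535/1681 ≈ 2.1029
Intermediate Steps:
T(X, m) = 2*X
(38919 + T(-17, -104))/(13177 + 5314) = (38919 + 2*(-17))/(13177 + 5314) = (38919 - 34)/18491 = 38885*(1/18491) = 3535/1681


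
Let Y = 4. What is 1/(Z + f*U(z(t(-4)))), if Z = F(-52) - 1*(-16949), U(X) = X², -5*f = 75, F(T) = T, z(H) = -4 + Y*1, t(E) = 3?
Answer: 1/16897 ≈ 5.9182e-5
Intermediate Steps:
z(H) = 0 (z(H) = -4 + 4*1 = -4 + 4 = 0)
f = -15 (f = -⅕*75 = -15)
Z = 16897 (Z = -52 - 1*(-16949) = -52 + 16949 = 16897)
1/(Z + f*U(z(t(-4)))) = 1/(16897 - 15*0²) = 1/(16897 - 15*0) = 1/(16897 + 0) = 1/16897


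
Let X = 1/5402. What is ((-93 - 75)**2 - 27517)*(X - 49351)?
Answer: -188482029407/5402 ≈ -3.4891e+7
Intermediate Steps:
X = 1/5402 ≈ 0.00018512
((-93 - 75)**2 - 27517)*(X - 49351) = ((-93 - 75)**2 - 27517)*(1/5402 - 49351) = ((-168)**2 - 27517)*(-266594101/5402) = (28224 - 27517)*(-266594101/5402) = 707*(-266594101/5402) = -188482029407/5402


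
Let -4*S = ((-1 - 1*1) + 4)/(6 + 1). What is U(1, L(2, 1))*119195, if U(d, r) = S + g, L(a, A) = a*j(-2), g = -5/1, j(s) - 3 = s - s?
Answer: -8462845/14 ≈ -6.0449e+5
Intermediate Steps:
j(s) = 3 (j(s) = 3 + (s - s) = 3 + 0 = 3)
g = -5 (g = -5*1 = -5)
L(a, A) = 3*a (L(a, A) = a*3 = 3*a)
S = -1/14 (S = -((-1 - 1*1) + 4)/(4*(6 + 1)) = -((-1 - 1) + 4)/(4*7) = -(-2 + 4)/(4*7) = -1/(2*7) = -1/4*2/7 = -1/14 ≈ -0.071429)
U(d, r) = -71/14 (U(d, r) = -1/14 - 5 = -71/14)
U(1, L(2, 1))*119195 = -71/14*119195 = -8462845/14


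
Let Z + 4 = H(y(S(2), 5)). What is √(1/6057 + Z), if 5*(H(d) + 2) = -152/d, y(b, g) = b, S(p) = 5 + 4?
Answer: I*√955663365/10095 ≈ 3.0623*I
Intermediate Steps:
S(p) = 9
H(d) = -2 - 152/(5*d) (H(d) = -2 + (-152/d)/5 = -2 - 152/(5*d))
Z = -422/45 (Z = -4 + (-2 - 152/5/9) = -4 + (-2 - 152/5*⅑) = -4 + (-2 - 152/45) = -4 - 242/45 = -422/45 ≈ -9.3778)
√(1/6057 + Z) = √(1/6057 - 422/45) = √(-94667/10095) = I*√955663365/10095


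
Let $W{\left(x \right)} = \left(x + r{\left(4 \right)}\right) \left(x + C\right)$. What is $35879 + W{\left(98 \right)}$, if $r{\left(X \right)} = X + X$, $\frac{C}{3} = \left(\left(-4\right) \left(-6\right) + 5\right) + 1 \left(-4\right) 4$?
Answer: $50401$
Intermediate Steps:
$C = 39$ ($C = 3 \left(\left(\left(-4\right) \left(-6\right) + 5\right) + 1 \left(-4\right) 4\right) = 3 \left(\left(24 + 5\right) - 16\right) = 3 \left(29 - 16\right) = 3 \cdot 13 = 39$)
$r{\left(X \right)} = 2 X$
$W{\left(x \right)} = \left(8 + x\right) \left(39 + x\right)$ ($W{\left(x \right)} = \left(x + 2 \cdot 4\right) \left(x + 39\right) = \left(x + 8\right) \left(39 + x\right) = \left(8 + x\right) \left(39 + x\right)$)
$35879 + W{\left(98 \right)} = 35879 + \left(312 + 98^{2} + 47 \cdot 98\right) = 35879 + \left(312 + 9604 + 4606\right) = 35879 + 14522 = 50401$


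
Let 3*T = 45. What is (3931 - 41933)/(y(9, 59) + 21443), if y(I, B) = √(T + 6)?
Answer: -407438443/229901114 + 19001*√21/229901114 ≈ -1.7719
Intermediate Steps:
T = 15 (T = (⅓)*45 = 15)
y(I, B) = √21 (y(I, B) = √(15 + 6) = √21)
(3931 - 41933)/(y(9, 59) + 21443) = (3931 - 41933)/(√21 + 21443) = -38002/(21443 + √21)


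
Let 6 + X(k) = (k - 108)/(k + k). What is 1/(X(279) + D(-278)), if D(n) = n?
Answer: -62/17589 ≈ -0.0035249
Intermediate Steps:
X(k) = -6 + (-108 + k)/(2*k) (X(k) = -6 + (k - 108)/(k + k) = -6 + (-108 + k)/((2*k)) = -6 + (-108 + k)*(1/(2*k)) = -6 + (-108 + k)/(2*k))
1/(X(279) + D(-278)) = 1/((-11/2 - 54/279) - 278) = 1/((-11/2 - 54*1/279) - 278) = 1/((-11/2 - 6/31) - 278) = 1/(-353/62 - 278) = 1/(-17589/62) = -62/17589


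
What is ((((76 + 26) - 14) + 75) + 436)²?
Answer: 358801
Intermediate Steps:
((((76 + 26) - 14) + 75) + 436)² = (((102 - 14) + 75) + 436)² = ((88 + 75) + 436)² = (163 + 436)² = 599² = 358801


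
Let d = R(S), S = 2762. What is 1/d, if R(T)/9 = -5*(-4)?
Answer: 1/180 ≈ 0.0055556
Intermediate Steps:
R(T) = 180 (R(T) = 9*(-5*(-4)) = 9*20 = 180)
d = 180
1/d = 1/180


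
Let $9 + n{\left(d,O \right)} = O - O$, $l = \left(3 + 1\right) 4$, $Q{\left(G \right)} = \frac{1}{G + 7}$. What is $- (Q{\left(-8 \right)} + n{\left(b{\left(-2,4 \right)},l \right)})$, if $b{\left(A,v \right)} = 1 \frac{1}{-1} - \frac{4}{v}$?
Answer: $10$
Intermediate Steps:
$Q{\left(G \right)} = \frac{1}{7 + G}$
$l = 16$ ($l = 4 \cdot 4 = 16$)
$b{\left(A,v \right)} = -1 - \frac{4}{v}$ ($b{\left(A,v \right)} = 1 \left(-1\right) - \frac{4}{v} = -1 - \frac{4}{v}$)
$n{\left(d,O \right)} = -9$ ($n{\left(d,O \right)} = -9 + \left(O - O\right) = -9 + 0 = -9$)
$- (Q{\left(-8 \right)} + n{\left(b{\left(-2,4 \right)},l \right)}) = - (\frac{1}{7 - 8} - 9) = - (\frac{1}{-1} - 9) = - (-1 - 9) = \left(-1\right) \left(-10\right) = 10$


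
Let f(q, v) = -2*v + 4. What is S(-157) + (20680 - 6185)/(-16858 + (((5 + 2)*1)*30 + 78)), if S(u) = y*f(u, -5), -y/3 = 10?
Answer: -1394779/3314 ≈ -420.88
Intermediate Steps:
y = -30 (y = -3*10 = -30)
f(q, v) = 4 - 2*v
S(u) = -420 (S(u) = -30*(4 - 2*(-5)) = -30*(4 + 10) = -30*14 = -420)
S(-157) + (20680 - 6185)/(-16858 + (((5 + 2)*1)*30 + 78)) = -420 + (20680 - 6185)/(-16858 + (((5 + 2)*1)*30 + 78)) = -420 + 14495/(-16858 + ((7*1)*30 + 78)) = -420 + 14495/(-16858 + (7*30 + 78)) = -420 + 14495/(-16858 + (210 + 78)) = -420 + 14495/(-16858 + 288) = -420 + 14495/(-16570) = -420 + 14495*(-1/16570) = -420 - 2899/3314 = -1394779/3314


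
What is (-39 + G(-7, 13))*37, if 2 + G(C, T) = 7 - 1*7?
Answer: -1517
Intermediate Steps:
G(C, T) = -2 (G(C, T) = -2 + (7 - 1*7) = -2 + (7 - 7) = -2 + 0 = -2)
(-39 + G(-7, 13))*37 = (-39 - 2)*37 = -41*37 = -1517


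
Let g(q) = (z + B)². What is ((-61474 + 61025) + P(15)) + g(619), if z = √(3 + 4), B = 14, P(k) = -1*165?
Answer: -411 + 28*√7 ≈ -336.92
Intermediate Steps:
P(k) = -165
z = √7 ≈ 2.6458
g(q) = (14 + √7)² (g(q) = (√7 + 14)² = (14 + √7)²)
((-61474 + 61025) + P(15)) + g(619) = ((-61474 + 61025) - 165) + (14 + √7)² = (-449 - 165) + (14 + √7)² = -614 + (14 + √7)²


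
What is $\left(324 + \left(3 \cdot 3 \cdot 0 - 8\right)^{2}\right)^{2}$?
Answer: $150544$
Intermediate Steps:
$\left(324 + \left(3 \cdot 3 \cdot 0 - 8\right)^{2}\right)^{2} = \left(324 + \left(9 \cdot 0 - 8\right)^{2}\right)^{2} = \left(324 + \left(0 - 8\right)^{2}\right)^{2} = \left(324 + \left(-8\right)^{2}\right)^{2} = \left(324 + 64\right)^{2} = 388^{2} = 150544$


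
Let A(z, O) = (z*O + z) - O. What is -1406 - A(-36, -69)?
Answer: -3923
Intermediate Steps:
A(z, O) = z - O + O*z (A(z, O) = (O*z + z) - O = (z + O*z) - O = z - O + O*z)
-1406 - A(-36, -69) = -1406 - (-36 - 1*(-69) - 69*(-36)) = -1406 - (-36 + 69 + 2484) = -1406 - 1*2517 = -1406 - 2517 = -3923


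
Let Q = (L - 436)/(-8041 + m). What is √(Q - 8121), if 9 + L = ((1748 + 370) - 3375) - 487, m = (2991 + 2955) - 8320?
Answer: I*√880880140790/10415 ≈ 90.115*I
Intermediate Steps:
m = -2374 (m = 5946 - 8320 = -2374)
L = -1753 (L = -9 + (((1748 + 370) - 3375) - 487) = -9 + ((2118 - 3375) - 487) = -9 + (-1257 - 487) = -9 - 1744 = -1753)
Q = 2189/10415 (Q = (-1753 - 436)/(-8041 - 2374) = -2189/(-10415) = -2189*(-1/10415) = 2189/10415 ≈ 0.21018)
√(Q - 8121) = √(2189/10415 - 8121) = √(-84578026/10415) = I*√880880140790/10415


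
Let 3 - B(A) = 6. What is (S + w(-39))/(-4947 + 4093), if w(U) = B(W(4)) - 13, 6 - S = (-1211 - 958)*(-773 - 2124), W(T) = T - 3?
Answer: 6283603/854 ≈ 7357.9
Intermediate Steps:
W(T) = -3 + T
B(A) = -3 (B(A) = 3 - 1*6 = 3 - 6 = -3)
S = -6283587 (S = 6 - (-1211 - 958)*(-773 - 2124) = 6 - (-2169)*(-2897) = 6 - 1*6283593 = 6 - 6283593 = -6283587)
w(U) = -16 (w(U) = -3 - 13 = -16)
(S + w(-39))/(-4947 + 4093) = (-6283587 - 16)/(-4947 + 4093) = -6283603/(-854) = -6283603*(-1/854) = 6283603/854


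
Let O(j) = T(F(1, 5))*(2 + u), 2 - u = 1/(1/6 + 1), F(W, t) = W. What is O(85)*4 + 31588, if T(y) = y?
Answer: 221204/7 ≈ 31601.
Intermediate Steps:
u = 8/7 (u = 2 - 1/(1/6 + 1) = 2 - 1/(⅙ + 1) = 2 - 1/7/6 = 2 - 1*6/7 = 2 - 6/7 = 8/7 ≈ 1.1429)
O(j) = 22/7 (O(j) = 1*(2 + 8/7) = 1*(22/7) = 22/7)
O(85)*4 + 31588 = (22/7)*4 + 31588 = 88/7 + 31588 = 221204/7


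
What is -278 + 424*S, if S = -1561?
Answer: -662142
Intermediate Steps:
-278 + 424*S = -278 + 424*(-1561) = -278 - 661864 = -662142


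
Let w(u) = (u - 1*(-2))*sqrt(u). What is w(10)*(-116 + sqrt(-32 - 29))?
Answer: 12*sqrt(10)*(-116 + I*sqrt(61)) ≈ -4401.9 + 296.38*I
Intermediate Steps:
w(u) = sqrt(u)*(2 + u) (w(u) = (u + 2)*sqrt(u) = (2 + u)*sqrt(u) = sqrt(u)*(2 + u))
w(10)*(-116 + sqrt(-32 - 29)) = (sqrt(10)*(2 + 10))*(-116 + sqrt(-32 - 29)) = (sqrt(10)*12)*(-116 + sqrt(-61)) = (12*sqrt(10))*(-116 + I*sqrt(61)) = 12*sqrt(10)*(-116 + I*sqrt(61))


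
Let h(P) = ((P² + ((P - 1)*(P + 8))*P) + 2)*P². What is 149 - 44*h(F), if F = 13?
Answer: -25631743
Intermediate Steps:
h(P) = P²*(2 + P² + P*(-1 + P)*(8 + P)) (h(P) = ((P² + ((-1 + P)*(8 + P))*P) + 2)*P² = ((P² + P*(-1 + P)*(8 + P)) + 2)*P² = (2 + P² + P*(-1 + P)*(8 + P))*P² = P²*(2 + P² + P*(-1 + P)*(8 + P)))
149 - 44*h(F) = 149 - 44*13²*(2 + 13³ - 8*13 + 8*13²) = 149 - 7436*(2 + 2197 - 104 + 8*169) = 149 - 7436*(2 + 2197 - 104 + 1352) = 149 - 7436*3447 = 149 - 44*582543 = 149 - 25631892 = -25631743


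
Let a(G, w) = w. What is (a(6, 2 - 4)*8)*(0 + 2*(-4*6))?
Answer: 768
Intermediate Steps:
(a(6, 2 - 4)*8)*(0 + 2*(-4*6)) = ((2 - 4)*8)*(0 + 2*(-4*6)) = (-2*8)*(0 + 2*(-24)) = -16*(0 - 48) = -16*(-48) = 768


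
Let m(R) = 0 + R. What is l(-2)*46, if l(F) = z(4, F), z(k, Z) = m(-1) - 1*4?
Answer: -230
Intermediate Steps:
m(R) = R
z(k, Z) = -5 (z(k, Z) = -1 - 1*4 = -1 - 4 = -5)
l(F) = -5
l(-2)*46 = -5*46 = -230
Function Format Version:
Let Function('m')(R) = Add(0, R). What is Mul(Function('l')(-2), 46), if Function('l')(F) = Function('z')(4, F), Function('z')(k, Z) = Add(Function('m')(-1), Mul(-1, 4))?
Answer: -230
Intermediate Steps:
Function('m')(R) = R
Function('z')(k, Z) = -5 (Function('z')(k, Z) = Add(-1, Mul(-1, 4)) = Add(-1, -4) = -5)
Function('l')(F) = -5
Mul(Function('l')(-2), 46) = Mul(-5, 46) = -230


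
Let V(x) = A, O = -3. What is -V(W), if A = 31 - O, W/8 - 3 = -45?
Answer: -34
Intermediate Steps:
W = -336 (W = 24 + 8*(-45) = 24 - 360 = -336)
A = 34 (A = 31 - 1*(-3) = 31 + 3 = 34)
V(x) = 34
-V(W) = -1*34 = -34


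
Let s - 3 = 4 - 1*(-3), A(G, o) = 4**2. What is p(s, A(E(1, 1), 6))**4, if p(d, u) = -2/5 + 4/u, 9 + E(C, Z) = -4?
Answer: 81/160000 ≈ 0.00050625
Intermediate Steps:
E(C, Z) = -13 (E(C, Z) = -9 - 4 = -13)
A(G, o) = 16
s = 10 (s = 3 + (4 - 1*(-3)) = 3 + (4 + 3) = 3 + 7 = 10)
p(d, u) = -2/5 + 4/u (p(d, u) = -2*1/5 + 4/u = -2/5 + 4/u)
p(s, A(E(1, 1), 6))**4 = (-2/5 + 4/16)**4 = (-2/5 + 4*(1/16))**4 = (-2/5 + 1/4)**4 = (-3/20)**4 = 81/160000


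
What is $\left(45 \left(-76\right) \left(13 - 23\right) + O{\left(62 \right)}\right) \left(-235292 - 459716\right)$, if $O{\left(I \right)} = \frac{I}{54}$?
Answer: $- \frac{641791932448}{27} \approx -2.377 \cdot 10^{10}$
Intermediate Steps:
$O{\left(I \right)} = \frac{I}{54}$ ($O{\left(I \right)} = I \frac{1}{54} = \frac{I}{54}$)
$\left(45 \left(-76\right) \left(13 - 23\right) + O{\left(62 \right)}\right) \left(-235292 - 459716\right) = \left(45 \left(-76\right) \left(13 - 23\right) + \frac{1}{54} \cdot 62\right) \left(-235292 - 459716\right) = \left(- 3420 \left(13 - 23\right) + \frac{31}{27}\right) \left(-695008\right) = \left(\left(-3420\right) \left(-10\right) + \frac{31}{27}\right) \left(-695008\right) = \left(34200 + \frac{31}{27}\right) \left(-695008\right) = \frac{923431}{27} \left(-695008\right) = - \frac{641791932448}{27}$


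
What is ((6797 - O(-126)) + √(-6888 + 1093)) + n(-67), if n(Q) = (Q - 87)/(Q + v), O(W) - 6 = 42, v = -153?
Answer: 67497/10 + I*√5795 ≈ 6749.7 + 76.125*I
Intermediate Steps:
O(W) = 48 (O(W) = 6 + 42 = 48)
n(Q) = (-87 + Q)/(-153 + Q) (n(Q) = (Q - 87)/(Q - 153) = (-87 + Q)/(-153 + Q))
((6797 - O(-126)) + √(-6888 + 1093)) + n(-67) = ((6797 - 1*48) + √(-6888 + 1093)) + (-87 - 67)/(-153 - 67) = ((6797 - 48) + √(-5795)) - 154/(-220) = (6749 + I*√5795) - 1/220*(-154) = (6749 + I*√5795) + 7/10 = 67497/10 + I*√5795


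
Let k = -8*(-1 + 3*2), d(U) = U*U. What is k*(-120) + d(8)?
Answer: 4864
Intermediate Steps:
d(U) = U²
k = -40 (k = -8*(-1 + 6) = -8*5 = -40)
k*(-120) + d(8) = -40*(-120) + 8² = 4800 + 64 = 4864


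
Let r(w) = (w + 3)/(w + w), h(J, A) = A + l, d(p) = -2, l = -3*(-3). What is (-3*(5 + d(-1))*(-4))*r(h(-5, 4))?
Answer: 288/13 ≈ 22.154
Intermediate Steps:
l = 9
h(J, A) = 9 + A (h(J, A) = A + 9 = 9 + A)
r(w) = (3 + w)/(2*w) (r(w) = (3 + w)/((2*w)) = (3 + w)*(1/(2*w)) = (3 + w)/(2*w))
(-3*(5 + d(-1))*(-4))*r(h(-5, 4)) = (-3*(5 - 2)*(-4))*((3 + (9 + 4))/(2*(9 + 4))) = (-3*3*(-4))*((1/2)*(3 + 13)/13) = (-9*(-4))*((1/2)*(1/13)*16) = 36*(8/13) = 288/13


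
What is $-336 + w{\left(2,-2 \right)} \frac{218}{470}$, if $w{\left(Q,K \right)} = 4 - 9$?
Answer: $- \frac{15901}{47} \approx -338.32$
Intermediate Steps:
$w{\left(Q,K \right)} = -5$
$-336 + w{\left(2,-2 \right)} \frac{218}{470} = -336 - 5 \cdot \frac{218}{470} = -336 - 5 \cdot 218 \cdot \frac{1}{470} = -336 - \frac{109}{47} = - \frac{15901}{47}$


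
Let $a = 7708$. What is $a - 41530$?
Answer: $-33822$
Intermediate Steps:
$a - 41530 = 7708 - 41530 = -33822$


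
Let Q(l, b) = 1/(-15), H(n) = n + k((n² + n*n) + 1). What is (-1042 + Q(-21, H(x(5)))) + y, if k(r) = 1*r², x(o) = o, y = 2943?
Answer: 28514/15 ≈ 1900.9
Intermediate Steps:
k(r) = r²
H(n) = n + (1 + 2*n²)² (H(n) = n + ((n² + n*n) + 1)² = n + ((n² + n²) + 1)² = n + (2*n² + 1)² = n + (1 + 2*n²)²)
Q(l, b) = -1/15
(-1042 + Q(-21, H(x(5)))) + y = (-1042 - 1/15) + 2943 = -15631/15 + 2943 = 28514/15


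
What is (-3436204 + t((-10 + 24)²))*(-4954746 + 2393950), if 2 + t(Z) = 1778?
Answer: 8794869484688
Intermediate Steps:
t(Z) = 1776 (t(Z) = -2 + 1778 = 1776)
(-3436204 + t((-10 + 24)²))*(-4954746 + 2393950) = (-3436204 + 1776)*(-4954746 + 2393950) = -3434428*(-2560796) = 8794869484688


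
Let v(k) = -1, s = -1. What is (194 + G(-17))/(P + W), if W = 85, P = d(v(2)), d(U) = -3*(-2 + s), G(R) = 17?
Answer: 211/94 ≈ 2.2447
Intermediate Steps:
d(U) = 9 (d(U) = -3*(-2 - 1) = -3*(-3) = 9)
P = 9
(194 + G(-17))/(P + W) = (194 + 17)/(9 + 85) = 211/94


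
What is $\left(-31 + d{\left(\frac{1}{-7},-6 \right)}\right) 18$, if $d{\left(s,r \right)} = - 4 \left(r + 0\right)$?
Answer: $-126$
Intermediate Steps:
$d{\left(s,r \right)} = - 4 r$
$\left(-31 + d{\left(\frac{1}{-7},-6 \right)}\right) 18 = \left(-31 - -24\right) 18 = \left(-31 + 24\right) 18 = \left(-7\right) 18 = -126$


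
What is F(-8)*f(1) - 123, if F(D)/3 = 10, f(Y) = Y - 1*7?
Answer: -303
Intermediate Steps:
f(Y) = -7 + Y (f(Y) = Y - 7 = -7 + Y)
F(D) = 30 (F(D) = 3*10 = 30)
F(-8)*f(1) - 123 = 30*(-7 + 1) - 123 = 30*(-6) - 123 = -180 - 123 = -303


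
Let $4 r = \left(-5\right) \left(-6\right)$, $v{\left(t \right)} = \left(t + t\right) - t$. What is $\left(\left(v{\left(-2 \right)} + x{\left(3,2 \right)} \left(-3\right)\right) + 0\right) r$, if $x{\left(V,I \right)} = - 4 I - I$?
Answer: $210$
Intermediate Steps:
$v{\left(t \right)} = t$ ($v{\left(t \right)} = 2 t - t = t$)
$r = \frac{15}{2}$ ($r = \frac{\left(-5\right) \left(-6\right)}{4} = \frac{1}{4} \cdot 30 = \frac{15}{2} \approx 7.5$)
$x{\left(V,I \right)} = - 5 I$
$\left(\left(v{\left(-2 \right)} + x{\left(3,2 \right)} \left(-3\right)\right) + 0\right) r = \left(\left(-2 + \left(-5\right) 2 \left(-3\right)\right) + 0\right) \frac{15}{2} = \left(\left(-2 - -30\right) + 0\right) \frac{15}{2} = \left(\left(-2 + 30\right) + 0\right) \frac{15}{2} = \left(28 + 0\right) \frac{15}{2} = 28 \cdot \frac{15}{2} = 210$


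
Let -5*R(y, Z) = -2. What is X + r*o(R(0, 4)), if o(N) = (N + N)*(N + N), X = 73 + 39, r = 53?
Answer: 3648/25 ≈ 145.92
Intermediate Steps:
X = 112
R(y, Z) = ⅖ (R(y, Z) = -⅕*(-2) = ⅖)
o(N) = 4*N² (o(N) = (2*N)*(2*N) = 4*N²)
X + r*o(R(0, 4)) = 112 + 53*(4*(⅖)²) = 112 + 53*(4*(4/25)) = 112 + 53*(16/25) = 112 + 848/25 = 3648/25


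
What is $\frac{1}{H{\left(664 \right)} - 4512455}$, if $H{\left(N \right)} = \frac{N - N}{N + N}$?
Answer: $- \frac{1}{4512455} \approx -2.2161 \cdot 10^{-7}$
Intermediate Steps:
$H{\left(N \right)} = 0$ ($H{\left(N \right)} = \frac{0}{2 N} = 0 \frac{1}{2 N} = 0$)
$\frac{1}{H{\left(664 \right)} - 4512455} = \frac{1}{0 - 4512455} = \frac{1}{-4512455} = - \frac{1}{4512455}$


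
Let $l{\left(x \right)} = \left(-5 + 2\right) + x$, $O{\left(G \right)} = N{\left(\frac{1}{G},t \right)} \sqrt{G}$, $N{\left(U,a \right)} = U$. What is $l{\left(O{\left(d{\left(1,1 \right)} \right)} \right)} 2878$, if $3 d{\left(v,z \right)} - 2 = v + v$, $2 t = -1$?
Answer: $-8634 + 1439 \sqrt{3} \approx -6141.6$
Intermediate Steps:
$t = - \frac{1}{2}$ ($t = \frac{1}{2} \left(-1\right) = - \frac{1}{2} \approx -0.5$)
$d{\left(v,z \right)} = \frac{2}{3} + \frac{2 v}{3}$ ($d{\left(v,z \right)} = \frac{2}{3} + \frac{v + v}{3} = \frac{2}{3} + \frac{2 v}{3}$)
$O{\left(G \right)} = \frac{1}{\sqrt{G}}$ ($O{\left(G \right)} = \frac{\sqrt{G}}{G} = \frac{1}{\sqrt{G}}$)
$l{\left(x \right)} = -3 + x$
$l{\left(O{\left(d{\left(1,1 \right)} \right)} \right)} 2878 = \left(-3 + \frac{1}{\sqrt{\frac{2}{3} + \frac{2}{3} \cdot 1}}\right) 2878 = \left(-3 + \frac{1}{\sqrt{\frac{2}{3} + \frac{2}{3}}}\right) 2878 = \left(-3 + \frac{1}{\sqrt{\frac{4}{3}}}\right) 2878 = \left(-3 + \frac{\sqrt{3}}{2}\right) 2878 = -8634 + 1439 \sqrt{3}$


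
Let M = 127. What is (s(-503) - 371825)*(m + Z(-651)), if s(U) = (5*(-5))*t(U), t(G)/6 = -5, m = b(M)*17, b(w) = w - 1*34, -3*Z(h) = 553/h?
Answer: -163710126350/279 ≈ -5.8677e+8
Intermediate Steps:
Z(h) = -553/(3*h)
b(w) = -34 + w (b(w) = w - 34 = -34 + w)
m = 1581 (m = (-34 + 127)*17 = 93*17 = 1581)
t(G) = -30 (t(G) = 6*(-5) = -30)
s(U) = 750 (s(U) = (5*(-5))*(-30) = -25*(-30) = 750)
(s(-503) - 371825)*(m + Z(-651)) = (750 - 371825)*(1581 - 553/3/(-651)) = -371075*(1581 - 553/3*(-1/651)) = -371075*(1581 + 79/279) = -371075*441178/279 = -163710126350/279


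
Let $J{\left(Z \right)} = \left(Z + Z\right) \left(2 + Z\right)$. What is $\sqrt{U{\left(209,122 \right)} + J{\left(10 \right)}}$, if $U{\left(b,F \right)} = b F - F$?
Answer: $4 \sqrt{1601} \approx 160.05$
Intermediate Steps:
$U{\left(b,F \right)} = - F + F b$ ($U{\left(b,F \right)} = F b - F = - F + F b$)
$J{\left(Z \right)} = 2 Z \left(2 + Z\right)$
$\sqrt{U{\left(209,122 \right)} + J{\left(10 \right)}} = \sqrt{122 \left(-1 + 209\right) + 2 \cdot 10 \left(2 + 10\right)} = \sqrt{122 \cdot 208 + 2 \cdot 10 \cdot 12} = \sqrt{25376 + 240} = \sqrt{25616} = 4 \sqrt{1601}$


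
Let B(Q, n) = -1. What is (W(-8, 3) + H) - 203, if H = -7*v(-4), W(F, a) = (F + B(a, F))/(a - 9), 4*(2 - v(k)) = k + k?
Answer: -459/2 ≈ -229.50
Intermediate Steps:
v(k) = 2 - k/2 (v(k) = 2 - (k + k)/4 = 2 - k/2)
W(F, a) = (-1 + F)/(-9 + a) (W(F, a) = (F - 1)/(a - 9) = (-1 + F)/(-9 + a))
H = -28 (H = -7*(2 - ½*(-4)) = -7*(2 + 2) = -7*4 = -28)
(W(-8, 3) + H) - 203 = ((-1 - 8)/(-9 + 3) - 28) - 203 = (-9/(-6) - 28) - 203 = (-⅙*(-9) - 28) - 203 = (3/2 - 28) - 203 = -53/2 - 203 = -459/2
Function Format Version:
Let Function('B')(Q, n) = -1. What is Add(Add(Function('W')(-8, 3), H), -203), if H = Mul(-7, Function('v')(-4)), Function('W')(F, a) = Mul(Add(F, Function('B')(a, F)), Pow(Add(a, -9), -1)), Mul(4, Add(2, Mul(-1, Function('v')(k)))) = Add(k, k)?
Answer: Rational(-459, 2) ≈ -229.50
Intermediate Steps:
Function('v')(k) = Add(2, Mul(Rational(-1, 2), k)) (Function('v')(k) = Add(2, Mul(Rational(-1, 4), Add(k, k))) = Add(2, Mul(Rational(-1, 4), Mul(2, k))) = Add(2, Mul(Rational(-1, 2), k)))
Function('W')(F, a) = Mul(Pow(Add(-9, a), -1), Add(-1, F)) (Function('W')(F, a) = Mul(Add(F, -1), Pow(Add(a, -9), -1)) = Mul(Add(-1, F), Pow(Add(-9, a), -1)) = Mul(Pow(Add(-9, a), -1), Add(-1, F)))
H = -28 (H = Mul(-7, Add(2, Mul(Rational(-1, 2), -4))) = Mul(-7, Add(2, 2)) = Mul(-7, 4) = -28)
Add(Add(Function('W')(-8, 3), H), -203) = Add(Add(Mul(Pow(Add(-9, 3), -1), Add(-1, -8)), -28), -203) = Add(Add(Mul(Pow(-6, -1), -9), -28), -203) = Add(Add(Mul(Rational(-1, 6), -9), -28), -203) = Add(Add(Rational(3, 2), -28), -203) = Add(Rational(-53, 2), -203) = Rational(-459, 2)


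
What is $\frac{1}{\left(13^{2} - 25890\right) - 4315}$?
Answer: $- \frac{1}{30036} \approx -3.3293 \cdot 10^{-5}$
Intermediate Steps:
$\frac{1}{\left(13^{2} - 25890\right) - 4315} = \frac{1}{\left(169 - 25890\right) - 4315} = \frac{1}{-25721 - 4315} = \frac{1}{-30036} = - \frac{1}{30036}$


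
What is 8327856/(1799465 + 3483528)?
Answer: 8327856/5282993 ≈ 1.5764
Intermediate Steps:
8327856/(1799465 + 3483528) = 8327856/5282993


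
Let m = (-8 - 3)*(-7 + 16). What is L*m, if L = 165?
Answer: -16335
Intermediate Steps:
m = -99 (m = -11*9 = -99)
L*m = 165*(-99) = -16335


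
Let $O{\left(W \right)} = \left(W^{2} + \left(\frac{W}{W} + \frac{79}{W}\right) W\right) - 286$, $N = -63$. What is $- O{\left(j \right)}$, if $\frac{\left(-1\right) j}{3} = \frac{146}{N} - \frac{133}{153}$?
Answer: $\frac{13514933}{127449} \approx 106.04$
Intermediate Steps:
$j = \frac{3413}{357}$ ($j = - 3 \left(\frac{146}{-63} - \frac{133}{153}\right) = - 3 \left(146 \left(- \frac{1}{63}\right) - \frac{133}{153}\right) = - 3 \left(- \frac{146}{63} - \frac{133}{153}\right) = \left(-3\right) \left(- \frac{3413}{1071}\right) = \frac{3413}{357} \approx 9.5602$)
$O{\left(W \right)} = -286 + W^{2} + W \left(1 + \frac{79}{W}\right)$ ($O{\left(W \right)} = \left(W^{2} + \left(1 + \frac{79}{W}\right) W\right) - 286 = \left(W^{2} + W \left(1 + \frac{79}{W}\right)\right) - 286 = -286 + W^{2} + W \left(1 + \frac{79}{W}\right)$)
$- O{\left(j \right)} = - (-207 + \frac{3413}{357} + \left(\frac{3413}{357}\right)^{2}) = - (-207 + \frac{3413}{357} + \frac{11648569}{127449}) = \left(-1\right) \left(- \frac{13514933}{127449}\right) = \frac{13514933}{127449}$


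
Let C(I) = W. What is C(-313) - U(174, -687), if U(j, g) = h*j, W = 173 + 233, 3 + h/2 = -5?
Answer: 3190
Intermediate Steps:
h = -16 (h = -6 + 2*(-5) = -6 - 10 = -16)
W = 406
C(I) = 406
U(j, g) = -16*j
C(-313) - U(174, -687) = 406 - (-16)*174 = 406 - 1*(-2784) = 406 + 2784 = 3190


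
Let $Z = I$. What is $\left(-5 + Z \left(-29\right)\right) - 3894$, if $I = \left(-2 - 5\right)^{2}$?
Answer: $-5320$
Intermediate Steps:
$I = 49$ ($I = \left(-7\right)^{2} = 49$)
$Z = 49$
$\left(-5 + Z \left(-29\right)\right) - 3894 = \left(-5 + 49 \left(-29\right)\right) - 3894 = \left(-5 - 1421\right) - 3894 = -1426 - 3894 = -5320$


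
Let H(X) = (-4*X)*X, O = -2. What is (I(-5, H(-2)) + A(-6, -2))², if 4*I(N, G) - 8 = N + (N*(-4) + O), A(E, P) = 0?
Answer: 441/16 ≈ 27.563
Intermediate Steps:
H(X) = -4*X²
I(N, G) = 3/2 - 3*N/4 (I(N, G) = 2 + (N + (N*(-4) - 2))/4 = 2 + (N + (-4*N - 2))/4 = 2 + (N + (-2 - 4*N))/4 = 2 + (-2 - 3*N)/4 = 2 + (-½ - 3*N/4) = 3/2 - 3*N/4)
(I(-5, H(-2)) + A(-6, -2))² = ((3/2 - ¾*(-5)) + 0)² = ((3/2 + 15/4) + 0)² = (21/4 + 0)² = (21/4)² = 441/16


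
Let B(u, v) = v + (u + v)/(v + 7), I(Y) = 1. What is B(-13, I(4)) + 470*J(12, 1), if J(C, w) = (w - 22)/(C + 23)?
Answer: -565/2 ≈ -282.50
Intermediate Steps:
B(u, v) = v + (u + v)/(7 + v)
J(C, w) = (-22 + w)/(23 + C)
B(-13, I(4)) + 470*J(12, 1) = (-13 + 1**2 + 8*1)/(7 + 1) + 470*((-22 + 1)/(23 + 12)) = (-13 + 1 + 8)/8 + 470*(-21/35) = (1/8)*(-4) + 470*((1/35)*(-21)) = -1/2 + 470*(-3/5) = -1/2 - 282 = -565/2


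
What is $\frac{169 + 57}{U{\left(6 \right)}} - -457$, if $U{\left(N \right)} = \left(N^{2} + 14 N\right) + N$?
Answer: $\frac{28904}{63} \approx 458.79$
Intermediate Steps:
$U{\left(N \right)} = N^{2} + 15 N$
$\frac{169 + 57}{U{\left(6 \right)}} - -457 = \frac{169 + 57}{6 \left(15 + 6\right)} - -457 = \frac{226}{6 \cdot 21} + 457 = \frac{226}{126} + 457 = 226 \cdot \frac{1}{126} + 457 = \frac{113}{63} + 457 = \frac{28904}{63}$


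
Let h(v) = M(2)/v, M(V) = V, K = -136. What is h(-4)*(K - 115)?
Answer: 251/2 ≈ 125.50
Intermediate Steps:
h(v) = 2/v
h(-4)*(K - 115) = (2/(-4))*(-136 - 115) = (2*(-1/4))*(-251) = -1/2*(-251) = 251/2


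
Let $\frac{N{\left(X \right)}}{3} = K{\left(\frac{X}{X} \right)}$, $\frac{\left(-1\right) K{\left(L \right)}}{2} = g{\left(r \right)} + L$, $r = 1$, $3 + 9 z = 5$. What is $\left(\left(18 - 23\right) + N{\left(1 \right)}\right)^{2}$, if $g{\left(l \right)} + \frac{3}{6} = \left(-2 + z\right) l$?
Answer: $\frac{64}{9} \approx 7.1111$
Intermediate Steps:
$z = \frac{2}{9}$ ($z = - \frac{1}{3} + \frac{1}{9} \cdot 5 = - \frac{1}{3} + \frac{5}{9} = \frac{2}{9} \approx 0.22222$)
$g{\left(l \right)} = - \frac{1}{2} - \frac{16 l}{9}$ ($g{\left(l \right)} = - \frac{1}{2} + \left(-2 + \frac{2}{9}\right) l = - \frac{1}{2} - \frac{16 l}{9}$)
$K{\left(L \right)} = \frac{41}{9} - 2 L$ ($K{\left(L \right)} = - 2 \left(\left(- \frac{1}{2} - \frac{16}{9}\right) + L\right) = - 2 \left(- \frac{41}{18} + L\right) = \frac{41}{9} - 2 L$)
$N{\left(X \right)} = \frac{23}{3}$ ($N{\left(X \right)} = 3 \left(\frac{41}{9} - 2 \frac{X}{X}\right) = 3 \left(\frac{41}{9} - 2\right) = 3 \cdot \frac{23}{9} = \frac{23}{3}$)
$\left(\left(18 - 23\right) + N{\left(1 \right)}\right)^{2} = \left(\left(18 - 23\right) + \frac{23}{3}\right)^{2} = \left(-5 + \frac{23}{3}\right)^{2} = \left(\frac{8}{3}\right)^{2} = \frac{64}{9}$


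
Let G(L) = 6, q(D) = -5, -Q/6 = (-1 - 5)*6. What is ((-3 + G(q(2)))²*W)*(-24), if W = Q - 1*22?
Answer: -41904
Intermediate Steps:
Q = 216 (Q = -6*(-1 - 5)*6 = -(-36)*6 = -6*(-36) = 216)
W = 194 (W = 216 - 1*22 = 216 - 22 = 194)
((-3 + G(q(2)))²*W)*(-24) = ((-3 + 6)²*194)*(-24) = (3²*194)*(-24) = (9*194)*(-24) = 1746*(-24) = -41904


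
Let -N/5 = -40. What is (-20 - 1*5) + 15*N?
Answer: 2975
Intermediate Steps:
N = 200 (N = -5*(-40) = 200)
(-20 - 1*5) + 15*N = (-20 - 1*5) + 15*200 = (-20 - 5) + 3000 = -25 + 3000 = 2975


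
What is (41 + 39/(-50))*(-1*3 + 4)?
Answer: 2011/50 ≈ 40.220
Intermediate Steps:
(41 + 39/(-50))*(-1*3 + 4) = (41 + 39*(-1/50))*(-3 + 4) = (41 - 39/50)*1 = (2011/50)*1 = 2011/50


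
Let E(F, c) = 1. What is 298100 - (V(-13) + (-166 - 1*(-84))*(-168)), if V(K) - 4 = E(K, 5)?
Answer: 284319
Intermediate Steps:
V(K) = 5 (V(K) = 4 + 1 = 5)
298100 - (V(-13) + (-166 - 1*(-84))*(-168)) = 298100 - (5 + (-166 - 1*(-84))*(-168)) = 298100 - (5 + (-166 + 84)*(-168)) = 298100 - (5 - 82*(-168)) = 298100 - (5 + 13776) = 298100 - 1*13781 = 298100 - 13781 = 284319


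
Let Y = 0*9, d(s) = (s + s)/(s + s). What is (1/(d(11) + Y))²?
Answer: 1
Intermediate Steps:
d(s) = 1 (d(s) = (2*s)/((2*s)) = (2*s)*(1/(2*s)) = 1)
Y = 0
(1/(d(11) + Y))² = (1/(1 + 0))² = (1/1)² = 1² = 1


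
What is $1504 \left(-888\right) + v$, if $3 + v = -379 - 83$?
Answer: $-1336017$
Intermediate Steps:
$v = -465$ ($v = -3 - 462 = -465$)
$1504 \left(-888\right) + v = 1504 \left(-888\right) - 465 = -1335552 - 465 = -1336017$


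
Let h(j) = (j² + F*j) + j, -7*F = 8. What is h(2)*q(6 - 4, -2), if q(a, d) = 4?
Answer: 104/7 ≈ 14.857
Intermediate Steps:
F = -8/7 (F = -⅐*8 = -8/7 ≈ -1.1429)
h(j) = j² - j/7 (h(j) = (j² - 8*j/7) + j = j² - j/7)
h(2)*q(6 - 4, -2) = (2*(-⅐ + 2))*4 = (2*(13/7))*4 = (26/7)*4 = 104/7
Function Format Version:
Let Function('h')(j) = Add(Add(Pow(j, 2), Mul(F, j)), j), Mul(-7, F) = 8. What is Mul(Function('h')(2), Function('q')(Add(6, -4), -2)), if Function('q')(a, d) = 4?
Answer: Rational(104, 7) ≈ 14.857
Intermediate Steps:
F = Rational(-8, 7) (F = Mul(Rational(-1, 7), 8) = Rational(-8, 7) ≈ -1.1429)
Function('h')(j) = Add(Pow(j, 2), Mul(Rational(-1, 7), j)) (Function('h')(j) = Add(Add(Pow(j, 2), Mul(Rational(-8, 7), j)), j) = Add(Pow(j, 2), Mul(Rational(-1, 7), j)))
Mul(Function('h')(2), Function('q')(Add(6, -4), -2)) = Mul(Mul(2, Add(Rational(-1, 7), 2)), 4) = Mul(Mul(2, Rational(13, 7)), 4) = Mul(Rational(26, 7), 4) = Rational(104, 7)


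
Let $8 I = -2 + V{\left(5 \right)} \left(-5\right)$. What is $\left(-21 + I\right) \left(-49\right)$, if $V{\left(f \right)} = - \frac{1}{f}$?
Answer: $\frac{8281}{8} \approx 1035.1$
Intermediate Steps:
$I = - \frac{1}{8}$ ($I = \frac{-2 + - \frac{1}{5} \left(-5\right)}{8} = \frac{-2 + \left(-1\right) \frac{1}{5} \left(-5\right)}{8} = \frac{-2 - -1}{8} = \frac{-2 + 1}{8} = \frac{1}{8} \left(-1\right) = - \frac{1}{8} \approx -0.125$)
$\left(-21 + I\right) \left(-49\right) = \left(-21 - \frac{1}{8}\right) \left(-49\right) = \left(- \frac{169}{8}\right) \left(-49\right) = \frac{8281}{8}$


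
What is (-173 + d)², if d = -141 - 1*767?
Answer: 1168561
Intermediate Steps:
d = -908 (d = -141 - 767 = -908)
(-173 + d)² = (-173 - 908)² = (-1081)² = 1168561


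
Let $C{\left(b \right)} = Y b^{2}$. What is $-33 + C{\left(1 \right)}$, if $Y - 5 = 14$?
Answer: $-14$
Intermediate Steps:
$Y = 19$ ($Y = 5 + 14 = 19$)
$C{\left(b \right)} = 19 b^{2}$
$-33 + C{\left(1 \right)} = -33 + 19 \cdot 1^{2} = -33 + 19 \cdot 1 = -33 + 19 = -14$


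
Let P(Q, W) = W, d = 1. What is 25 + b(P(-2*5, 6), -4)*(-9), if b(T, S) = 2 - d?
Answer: 16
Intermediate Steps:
b(T, S) = 1 (b(T, S) = 2 - 1*1 = 2 - 1 = 1)
25 + b(P(-2*5, 6), -4)*(-9) = 25 + 1*(-9) = 25 - 9 = 16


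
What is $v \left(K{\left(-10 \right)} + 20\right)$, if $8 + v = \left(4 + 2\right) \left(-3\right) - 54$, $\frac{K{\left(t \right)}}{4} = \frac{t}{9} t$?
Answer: $- \frac{46400}{9} \approx -5155.6$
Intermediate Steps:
$K{\left(t \right)} = \frac{4 t^{2}}{9}$ ($K{\left(t \right)} = 4 \frac{t}{9} t = 4 \frac{t^{2}}{9} = \frac{4 t^{2}}{9}$)
$v = -80$ ($v = -8 - \left(54 - \left(4 + 2\right) \left(-3\right)\right) = -8 + \left(6 \left(-3\right) - 54\right) = -8 - 72 = -80$)
$v \left(K{\left(-10 \right)} + 20\right) = - 80 \left(\frac{4 \left(-10\right)^{2}}{9} + 20\right) = - 80 \left(\frac{4}{9} \cdot 100 + 20\right) = - 80 \left(\frac{400}{9} + 20\right) = \left(-80\right) \frac{580}{9} = - \frac{46400}{9}$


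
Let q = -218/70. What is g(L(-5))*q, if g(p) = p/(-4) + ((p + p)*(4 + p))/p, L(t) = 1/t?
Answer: -16677/700 ≈ -23.824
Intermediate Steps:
q = -109/35 (q = -218*1/70 = -109/35 ≈ -3.1143)
g(p) = 8 + 7*p/4 (g(p) = p*(-¼) + ((2*p)*(4 + p))/p = -p/4 + (2*p*(4 + p))/p = -p/4 + (8 + 2*p) = 8 + 7*p/4)
g(L(-5))*q = (8 + (7/4)/(-5))*(-109/35) = (8 + (7/4)*(-⅕))*(-109/35) = (8 - 7/20)*(-109/35) = (153/20)*(-109/35) = -16677/700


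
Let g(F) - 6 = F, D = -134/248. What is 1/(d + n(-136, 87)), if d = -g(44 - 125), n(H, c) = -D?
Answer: 124/9367 ≈ 0.013238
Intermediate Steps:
D = -67/124 (D = -134*1/248 = -67/124 ≈ -0.54032)
g(F) = 6 + F
n(H, c) = 67/124 (n(H, c) = -1*(-67/124) = 67/124)
d = 75 (d = -(6 + (44 - 125)) = -(6 - 81) = -1*(-75) = 75)
1/(d + n(-136, 87)) = 1/(75 + 67/124) = 1/(9367/124) = 124/9367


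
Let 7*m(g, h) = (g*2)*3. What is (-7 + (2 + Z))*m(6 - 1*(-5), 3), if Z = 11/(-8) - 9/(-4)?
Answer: -1089/28 ≈ -38.893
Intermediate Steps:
Z = 7/8 (Z = 11*(-⅛) - 9*(-¼) = -11/8 + 9/4 = 7/8 ≈ 0.87500)
m(g, h) = 6*g/7 (m(g, h) = ((g*2)*3)/7 = ((2*g)*3)/7 = (6*g)/7 = 6*g/7)
(-7 + (2 + Z))*m(6 - 1*(-5), 3) = (-7 + (2 + 7/8))*(6*(6 - 1*(-5))/7) = (-7 + 23/8)*(6*(6 + 5)/7) = -99*11/28 = -33/8*66/7 = -1089/28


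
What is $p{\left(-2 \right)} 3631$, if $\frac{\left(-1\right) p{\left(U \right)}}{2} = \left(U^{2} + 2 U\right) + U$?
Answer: $14524$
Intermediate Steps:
$p{\left(U \right)} = - 6 U - 2 U^{2}$ ($p{\left(U \right)} = - 2 \left(\left(U^{2} + 2 U\right) + U\right) = - 2 \left(U^{2} + 3 U\right) = - 6 U - 2 U^{2}$)
$p{\left(-2 \right)} 3631 = \left(-2\right) \left(-2\right) \left(3 - 2\right) 3631 = \left(-2\right) \left(-2\right) 1 \cdot 3631 = 4 \cdot 3631 = 14524$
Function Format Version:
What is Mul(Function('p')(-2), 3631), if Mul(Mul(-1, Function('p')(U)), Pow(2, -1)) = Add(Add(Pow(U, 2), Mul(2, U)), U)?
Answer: 14524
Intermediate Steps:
Function('p')(U) = Add(Mul(-6, U), Mul(-2, Pow(U, 2))) (Function('p')(U) = Mul(-2, Add(Add(Pow(U, 2), Mul(2, U)), U)) = Mul(-2, Add(Pow(U, 2), Mul(3, U))) = Add(Mul(-6, U), Mul(-2, Pow(U, 2))))
Mul(Function('p')(-2), 3631) = Mul(Mul(-2, -2, Add(3, -2)), 3631) = Mul(Mul(-2, -2, 1), 3631) = Mul(4, 3631) = 14524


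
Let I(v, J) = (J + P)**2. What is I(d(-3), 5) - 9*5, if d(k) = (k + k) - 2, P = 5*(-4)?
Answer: 180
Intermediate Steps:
P = -20
d(k) = -2 + 2*k (d(k) = 2*k - 2 = -2 + 2*k)
I(v, J) = (-20 + J)**2 (I(v, J) = (J - 20)**2 = (-20 + J)**2)
I(d(-3), 5) - 9*5 = (-20 + 5)**2 - 9*5 = (-15)**2 - 45 = 225 - 45 = 180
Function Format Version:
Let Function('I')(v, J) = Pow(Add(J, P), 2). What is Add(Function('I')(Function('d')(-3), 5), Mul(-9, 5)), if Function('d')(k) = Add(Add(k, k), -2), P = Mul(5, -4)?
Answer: 180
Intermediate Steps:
P = -20
Function('d')(k) = Add(-2, Mul(2, k)) (Function('d')(k) = Add(Mul(2, k), -2) = Add(-2, Mul(2, k)))
Function('I')(v, J) = Pow(Add(-20, J), 2) (Function('I')(v, J) = Pow(Add(J, -20), 2) = Pow(Add(-20, J), 2))
Add(Function('I')(Function('d')(-3), 5), Mul(-9, 5)) = Add(Pow(Add(-20, 5), 2), Mul(-9, 5)) = Add(Pow(-15, 2), -45) = Add(225, -45) = 180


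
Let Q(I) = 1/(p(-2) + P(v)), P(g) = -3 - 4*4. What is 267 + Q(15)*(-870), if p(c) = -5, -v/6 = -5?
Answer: 1213/4 ≈ 303.25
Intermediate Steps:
v = 30 (v = -6*(-5) = 30)
P(g) = -19 (P(g) = -3 - 16 = -19)
Q(I) = -1/24 (Q(I) = 1/(-5 - 19) = 1/(-24) = -1/24)
267 + Q(15)*(-870) = 267 - 1/24*(-870) = 267 + 145/4 = 1213/4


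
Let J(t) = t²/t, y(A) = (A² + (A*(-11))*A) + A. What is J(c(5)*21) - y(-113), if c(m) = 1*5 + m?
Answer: 128013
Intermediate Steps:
c(m) = 5 + m
y(A) = A - 10*A² (y(A) = (A² + (-11*A)*A) + A = (A² - 11*A²) + A = -10*A² + A = A - 10*A²)
J(t) = t
J(c(5)*21) - y(-113) = (5 + 5)*21 - (-113)*(1 - 10*(-113)) = 10*21 - (-113)*(1 + 1130) = 210 - (-113)*1131 = 210 - 1*(-127803) = 210 + 127803 = 128013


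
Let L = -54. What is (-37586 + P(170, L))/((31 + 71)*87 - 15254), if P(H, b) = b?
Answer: 1882/319 ≈ 5.8997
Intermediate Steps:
(-37586 + P(170, L))/((31 + 71)*87 - 15254) = (-37586 - 54)/((31 + 71)*87 - 15254) = -37640/(102*87 - 15254) = -37640/(8874 - 15254) = -37640/(-6380) = -37640*(-1/6380) = 1882/319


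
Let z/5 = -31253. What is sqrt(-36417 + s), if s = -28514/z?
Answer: I*sqrt(889253171203615)/156265 ≈ 190.83*I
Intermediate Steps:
z = -156265 (z = 5*(-31253) = -156265)
s = 28514/156265 (s = -28514/(-156265) = -28514*(-1/156265) = 28514/156265 ≈ 0.18247)
sqrt(-36417 + s) = sqrt(-36417 + 28514/156265) = sqrt(-5690673991/156265) = I*sqrt(889253171203615)/156265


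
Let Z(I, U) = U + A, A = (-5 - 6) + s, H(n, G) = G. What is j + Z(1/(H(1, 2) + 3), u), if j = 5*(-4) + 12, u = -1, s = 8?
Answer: -12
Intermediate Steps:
A = -3 (A = (-5 - 6) + 8 = -11 + 8 = -3)
Z(I, U) = -3 + U (Z(I, U) = U - 3 = -3 + U)
j = -8 (j = -20 + 12 = -8)
j + Z(1/(H(1, 2) + 3), u) = -8 + (-3 - 1) = -8 - 4 = -12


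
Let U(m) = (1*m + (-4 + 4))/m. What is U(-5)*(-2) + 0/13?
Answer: -2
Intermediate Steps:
U(m) = 1 (U(m) = (m + 0)/m = m/m = 1)
U(-5)*(-2) + 0/13 = 1*(-2) + 0/13 = -2 + 0*(1/13) = -2 + 0 = -2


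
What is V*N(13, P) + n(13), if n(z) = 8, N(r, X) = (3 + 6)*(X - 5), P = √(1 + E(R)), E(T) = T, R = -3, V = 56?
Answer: -2512 + 504*I*√2 ≈ -2512.0 + 712.76*I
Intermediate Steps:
P = I*√2 (P = √(1 - 3) = √(-2) = I*√2 ≈ 1.4142*I)
N(r, X) = -45 + 9*X (N(r, X) = 9*(-5 + X) = -45 + 9*X)
V*N(13, P) + n(13) = 56*(-45 + 9*(I*√2)) + 8 = 56*(-45 + 9*I*√2) + 8 = (-2520 + 504*I*√2) + 8 = -2512 + 504*I*√2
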